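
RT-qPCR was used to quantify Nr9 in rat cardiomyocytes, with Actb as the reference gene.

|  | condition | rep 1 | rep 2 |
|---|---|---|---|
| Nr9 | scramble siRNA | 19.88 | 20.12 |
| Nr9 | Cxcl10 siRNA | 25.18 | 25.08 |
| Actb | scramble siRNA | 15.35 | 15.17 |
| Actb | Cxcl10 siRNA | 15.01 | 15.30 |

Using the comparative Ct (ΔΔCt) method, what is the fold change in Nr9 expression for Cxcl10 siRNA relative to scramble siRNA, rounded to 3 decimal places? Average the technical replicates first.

Mean Ct: Nr9 scramble siRNA 20.000; Nr9 Cxcl10 siRNA 25.130; Actb scramble siRNA 15.260; Actb Cxcl10 siRNA 15.155
ΔCt(scramble siRNA) = 20.000 − 15.260 = 4.740
ΔCt(Cxcl10 siRNA) = 25.130 − 15.155 = 9.975
ΔΔCt = 9.975 − 4.740 = 5.235
Fold change = 2^(−5.235) = 0.0266

0.027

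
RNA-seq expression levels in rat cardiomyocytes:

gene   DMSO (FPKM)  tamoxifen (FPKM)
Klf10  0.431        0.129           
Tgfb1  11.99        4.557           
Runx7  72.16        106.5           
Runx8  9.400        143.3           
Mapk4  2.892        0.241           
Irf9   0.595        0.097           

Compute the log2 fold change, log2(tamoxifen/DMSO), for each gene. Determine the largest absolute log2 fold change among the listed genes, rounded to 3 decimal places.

log2(0.129/0.431) = -1.740  (Klf10)
log2(4.557/11.99) = -1.396  (Tgfb1)
log2(106.5/72.16) = 0.562  (Runx7)
log2(143.3/9.400) = 3.930  (Runx8)
log2(0.241/2.892) = -3.585  (Mapk4)
log2(0.097/0.595) = -2.617  (Irf9)
The largest magnitude belongs to Runx8.

3.930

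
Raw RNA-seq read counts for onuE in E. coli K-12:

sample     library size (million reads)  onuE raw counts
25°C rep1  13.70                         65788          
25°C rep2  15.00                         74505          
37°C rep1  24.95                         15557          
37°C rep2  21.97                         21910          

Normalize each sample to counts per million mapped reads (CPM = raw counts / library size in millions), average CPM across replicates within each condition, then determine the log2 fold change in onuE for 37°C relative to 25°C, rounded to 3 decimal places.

CPM(25°C rep1) = 65788 / 13.70 = 4802.0438
CPM(25°C rep2) = 74505 / 15.00 = 4967.0000
CPM(37°C rep1) = 15557 / 24.95 = 623.5271
CPM(37°C rep2) = 21910 / 21.97 = 997.2690
mean CPM(25°C) = 4884.5219; mean CPM(37°C) = 810.3980
Fold change = 810.3980 / 4884.5219 = 0.16591
log2(0.16591) = -2.5915

-2.592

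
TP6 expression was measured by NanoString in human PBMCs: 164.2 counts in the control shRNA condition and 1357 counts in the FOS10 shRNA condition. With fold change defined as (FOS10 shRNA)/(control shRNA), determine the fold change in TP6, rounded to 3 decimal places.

8.264

Fold change = 1357 / 164.2 = 8.2643
TP6 is upregulated.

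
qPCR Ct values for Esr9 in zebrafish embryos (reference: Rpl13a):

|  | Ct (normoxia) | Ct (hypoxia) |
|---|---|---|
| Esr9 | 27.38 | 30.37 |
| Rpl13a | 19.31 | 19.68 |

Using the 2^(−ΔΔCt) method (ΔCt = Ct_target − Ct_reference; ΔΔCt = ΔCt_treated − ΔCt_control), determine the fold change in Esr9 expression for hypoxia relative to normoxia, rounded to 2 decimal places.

ΔCt(normoxia) = 27.380 − 19.310 = 8.070
ΔCt(hypoxia) = 30.370 − 19.680 = 10.690
ΔΔCt = 10.690 − 8.070 = 2.620
Fold change = 2^(−2.620) = 0.163

0.16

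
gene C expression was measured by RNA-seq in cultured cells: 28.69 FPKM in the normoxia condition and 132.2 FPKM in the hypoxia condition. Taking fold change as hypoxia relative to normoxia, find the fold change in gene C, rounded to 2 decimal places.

4.61

Fold change = 132.2 / 28.69 = 4.608
gene C is upregulated.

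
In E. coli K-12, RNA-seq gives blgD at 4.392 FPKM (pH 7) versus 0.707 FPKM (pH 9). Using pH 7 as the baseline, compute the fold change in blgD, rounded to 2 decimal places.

0.16

Fold change = 0.707 / 4.392 = 0.161
blgD is downregulated.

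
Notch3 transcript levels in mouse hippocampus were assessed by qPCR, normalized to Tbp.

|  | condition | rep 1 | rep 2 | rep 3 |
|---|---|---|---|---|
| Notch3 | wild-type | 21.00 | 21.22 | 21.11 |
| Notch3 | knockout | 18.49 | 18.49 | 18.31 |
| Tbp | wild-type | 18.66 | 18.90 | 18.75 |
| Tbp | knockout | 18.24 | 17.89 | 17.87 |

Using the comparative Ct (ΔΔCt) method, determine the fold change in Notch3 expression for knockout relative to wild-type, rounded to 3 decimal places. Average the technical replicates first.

3.758

Mean Ct: Notch3 wild-type 21.110; Notch3 knockout 18.430; Tbp wild-type 18.770; Tbp knockout 18.000
ΔCt(wild-type) = 21.110 − 18.770 = 2.340
ΔCt(knockout) = 18.430 − 18.000 = 0.430
ΔΔCt = 0.430 − 2.340 = -1.910
Fold change = 2^(−(-1.910)) = 2^1.910 = 3.7581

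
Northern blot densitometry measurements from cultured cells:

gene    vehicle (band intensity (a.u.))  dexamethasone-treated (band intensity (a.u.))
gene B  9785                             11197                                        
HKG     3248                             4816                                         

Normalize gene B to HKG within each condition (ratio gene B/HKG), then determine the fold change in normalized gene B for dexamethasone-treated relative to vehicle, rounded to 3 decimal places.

0.772

gene B/HKG (vehicle) = 9785 / 3248 = 3.0126
gene B/HKG (dexamethasone-treated) = 11197 / 4816 = 2.325
Fold change = 2.325 / 3.0126 = 0.7717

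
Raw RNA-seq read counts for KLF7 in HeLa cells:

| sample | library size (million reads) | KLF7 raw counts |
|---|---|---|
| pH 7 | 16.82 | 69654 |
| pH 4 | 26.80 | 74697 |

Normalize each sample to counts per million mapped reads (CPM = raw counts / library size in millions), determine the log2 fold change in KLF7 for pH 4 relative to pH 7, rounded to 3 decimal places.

CPM(pH 7) = 69654 / 16.82 = 4141.1415
CPM(pH 4) = 74697 / 26.80 = 2787.2015
Fold change = 2787.2015 / 4141.1415 = 0.67305
log2(0.67305) = -0.5712

-0.571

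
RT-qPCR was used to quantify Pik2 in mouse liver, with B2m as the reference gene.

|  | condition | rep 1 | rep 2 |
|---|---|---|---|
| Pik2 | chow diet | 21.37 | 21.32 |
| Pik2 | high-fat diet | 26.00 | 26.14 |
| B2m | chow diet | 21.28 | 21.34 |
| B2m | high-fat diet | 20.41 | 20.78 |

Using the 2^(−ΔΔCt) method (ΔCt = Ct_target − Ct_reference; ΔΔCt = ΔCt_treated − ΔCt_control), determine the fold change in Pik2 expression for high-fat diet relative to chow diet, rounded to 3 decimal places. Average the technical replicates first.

0.023

Mean Ct: Pik2 chow diet 21.345; Pik2 high-fat diet 26.070; B2m chow diet 21.310; B2m high-fat diet 20.595
ΔCt(chow diet) = 21.345 − 21.310 = 0.035
ΔCt(high-fat diet) = 26.070 − 20.595 = 5.475
ΔΔCt = 5.475 − 0.035 = 5.440
Fold change = 2^(−5.440) = 0.0230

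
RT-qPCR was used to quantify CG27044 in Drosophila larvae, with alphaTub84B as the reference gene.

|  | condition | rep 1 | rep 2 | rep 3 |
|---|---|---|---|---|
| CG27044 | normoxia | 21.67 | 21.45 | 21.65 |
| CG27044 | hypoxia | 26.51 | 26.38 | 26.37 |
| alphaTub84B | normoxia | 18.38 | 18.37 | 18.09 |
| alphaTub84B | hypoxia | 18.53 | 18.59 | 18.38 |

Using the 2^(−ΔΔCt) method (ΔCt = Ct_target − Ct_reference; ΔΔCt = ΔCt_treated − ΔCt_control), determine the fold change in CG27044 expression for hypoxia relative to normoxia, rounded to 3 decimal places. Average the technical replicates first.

0.041

Mean Ct: CG27044 normoxia 21.590; CG27044 hypoxia 26.420; alphaTub84B normoxia 18.280; alphaTub84B hypoxia 18.500
ΔCt(normoxia) = 21.590 − 18.280 = 3.310
ΔCt(hypoxia) = 26.420 − 18.500 = 7.920
ΔΔCt = 7.920 − 3.310 = 4.610
Fold change = 2^(−4.610) = 0.0409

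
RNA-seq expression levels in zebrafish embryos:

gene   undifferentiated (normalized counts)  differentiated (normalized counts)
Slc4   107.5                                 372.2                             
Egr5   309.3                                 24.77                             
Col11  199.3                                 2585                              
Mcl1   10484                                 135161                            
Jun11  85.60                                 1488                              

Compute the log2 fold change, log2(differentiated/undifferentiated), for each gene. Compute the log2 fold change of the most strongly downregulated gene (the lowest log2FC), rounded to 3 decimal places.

-3.642

log2(372.2/107.5) = 1.792  (Slc4)
log2(24.77/309.3) = -3.642  (Egr5)
log2(2585/199.3) = 3.697  (Col11)
log2(135161/10484) = 3.688  (Mcl1)
log2(1488/85.60) = 4.120  (Jun11)
Egr5 is most strongly downregulated.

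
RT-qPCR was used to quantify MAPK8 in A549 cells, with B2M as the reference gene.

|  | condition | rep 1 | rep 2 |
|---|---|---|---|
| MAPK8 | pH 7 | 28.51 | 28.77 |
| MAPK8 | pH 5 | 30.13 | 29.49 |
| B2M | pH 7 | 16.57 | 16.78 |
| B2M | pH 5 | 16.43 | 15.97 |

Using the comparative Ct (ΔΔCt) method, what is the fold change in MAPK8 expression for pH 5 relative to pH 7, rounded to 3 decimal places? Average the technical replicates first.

Mean Ct: MAPK8 pH 7 28.640; MAPK8 pH 5 29.810; B2M pH 7 16.675; B2M pH 5 16.200
ΔCt(pH 7) = 28.640 − 16.675 = 11.965
ΔCt(pH 5) = 29.810 − 16.200 = 13.610
ΔΔCt = 13.610 − 11.965 = 1.645
Fold change = 2^(−1.645) = 0.3197

0.320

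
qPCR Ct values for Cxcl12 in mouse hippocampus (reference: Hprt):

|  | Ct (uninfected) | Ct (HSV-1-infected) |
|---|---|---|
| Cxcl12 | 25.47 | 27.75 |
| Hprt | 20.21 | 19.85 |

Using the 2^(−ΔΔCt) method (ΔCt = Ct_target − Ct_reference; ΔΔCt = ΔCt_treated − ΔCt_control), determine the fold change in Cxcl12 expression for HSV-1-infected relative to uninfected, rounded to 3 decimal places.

ΔCt(uninfected) = 25.470 − 20.210 = 5.260
ΔCt(HSV-1-infected) = 27.750 − 19.850 = 7.900
ΔΔCt = 7.900 − 5.260 = 2.640
Fold change = 2^(−2.640) = 0.1604

0.160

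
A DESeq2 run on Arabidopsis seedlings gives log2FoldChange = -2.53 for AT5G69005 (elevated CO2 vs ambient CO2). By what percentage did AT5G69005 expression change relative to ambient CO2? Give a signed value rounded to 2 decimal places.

-82.69%

Fold change = 2^(-2.53) = 0.1731
Percent change = (FC − 1) × 100% = (0.1731 − 1) × 100 = -82.69%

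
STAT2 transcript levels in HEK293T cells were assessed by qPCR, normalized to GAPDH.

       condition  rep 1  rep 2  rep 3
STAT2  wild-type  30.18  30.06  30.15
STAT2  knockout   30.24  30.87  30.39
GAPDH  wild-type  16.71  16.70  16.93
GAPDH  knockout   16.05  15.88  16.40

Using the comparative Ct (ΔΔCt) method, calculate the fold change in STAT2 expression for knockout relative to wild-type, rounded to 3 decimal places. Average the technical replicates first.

Mean Ct: STAT2 wild-type 30.130; STAT2 knockout 30.500; GAPDH wild-type 16.780; GAPDH knockout 16.110
ΔCt(wild-type) = 30.130 − 16.780 = 13.350
ΔCt(knockout) = 30.500 − 16.110 = 14.390
ΔΔCt = 14.390 − 13.350 = 1.040
Fold change = 2^(−1.040) = 0.4863

0.486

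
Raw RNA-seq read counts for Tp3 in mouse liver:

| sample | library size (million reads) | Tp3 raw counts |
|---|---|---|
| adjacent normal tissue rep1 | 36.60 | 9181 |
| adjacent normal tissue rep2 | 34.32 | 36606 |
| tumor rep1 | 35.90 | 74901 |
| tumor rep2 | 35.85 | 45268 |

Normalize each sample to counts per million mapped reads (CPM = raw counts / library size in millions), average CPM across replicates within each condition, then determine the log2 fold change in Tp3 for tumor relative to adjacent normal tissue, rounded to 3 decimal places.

CPM(adjacent normal tissue rep1) = 9181 / 36.60 = 250.8470
CPM(adjacent normal tissue rep2) = 36606 / 34.32 = 1066.6084
CPM(tumor rep1) = 74901 / 35.90 = 2086.3788
CPM(tumor rep2) = 45268 / 35.85 = 1262.7057
mean CPM(adjacent normal tissue) = 658.7277; mean CPM(tumor) = 1674.5423
Fold change = 1674.5423 / 658.7277 = 2.54209
log2(2.54209) = 1.3460

1.346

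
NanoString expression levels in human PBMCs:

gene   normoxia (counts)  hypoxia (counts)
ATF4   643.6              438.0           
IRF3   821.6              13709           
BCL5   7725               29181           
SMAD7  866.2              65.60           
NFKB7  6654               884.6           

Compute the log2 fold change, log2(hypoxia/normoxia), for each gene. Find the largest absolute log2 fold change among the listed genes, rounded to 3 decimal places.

4.061

log2(438.0/643.6) = -0.555  (ATF4)
log2(13709/821.6) = 4.061  (IRF3)
log2(29181/7725) = 1.917  (BCL5)
log2(65.60/866.2) = -3.723  (SMAD7)
log2(884.6/6654) = -2.911  (NFKB7)
The largest magnitude belongs to IRF3.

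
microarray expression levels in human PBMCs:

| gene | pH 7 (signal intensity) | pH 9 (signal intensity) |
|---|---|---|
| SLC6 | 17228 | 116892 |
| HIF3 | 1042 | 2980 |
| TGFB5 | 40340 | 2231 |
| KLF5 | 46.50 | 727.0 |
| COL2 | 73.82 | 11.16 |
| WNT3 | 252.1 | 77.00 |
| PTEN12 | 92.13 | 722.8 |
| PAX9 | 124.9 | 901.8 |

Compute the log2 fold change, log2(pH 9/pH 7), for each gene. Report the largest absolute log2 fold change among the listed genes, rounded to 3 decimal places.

4.176

log2(116892/17228) = 2.762  (SLC6)
log2(2980/1042) = 1.516  (HIF3)
log2(2231/40340) = -4.176  (TGFB5)
log2(727.0/46.50) = 3.967  (KLF5)
log2(11.16/73.82) = -2.726  (COL2)
log2(77.00/252.1) = -1.711  (WNT3)
log2(722.8/92.13) = 2.972  (PTEN12)
log2(901.8/124.9) = 2.852  (PAX9)
The largest magnitude belongs to TGFB5.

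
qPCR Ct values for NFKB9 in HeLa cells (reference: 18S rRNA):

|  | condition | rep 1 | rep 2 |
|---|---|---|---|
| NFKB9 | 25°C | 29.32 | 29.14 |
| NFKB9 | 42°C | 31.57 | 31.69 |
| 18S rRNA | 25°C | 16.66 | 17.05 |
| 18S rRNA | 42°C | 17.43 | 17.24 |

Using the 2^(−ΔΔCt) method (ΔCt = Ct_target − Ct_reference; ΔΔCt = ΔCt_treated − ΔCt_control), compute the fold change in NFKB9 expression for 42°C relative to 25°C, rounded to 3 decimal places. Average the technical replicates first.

Mean Ct: NFKB9 25°C 29.230; NFKB9 42°C 31.630; 18S rRNA 25°C 16.855; 18S rRNA 42°C 17.335
ΔCt(25°C) = 29.230 − 16.855 = 12.375
ΔCt(42°C) = 31.630 − 17.335 = 14.295
ΔΔCt = 14.295 − 12.375 = 1.920
Fold change = 2^(−1.920) = 0.2643

0.264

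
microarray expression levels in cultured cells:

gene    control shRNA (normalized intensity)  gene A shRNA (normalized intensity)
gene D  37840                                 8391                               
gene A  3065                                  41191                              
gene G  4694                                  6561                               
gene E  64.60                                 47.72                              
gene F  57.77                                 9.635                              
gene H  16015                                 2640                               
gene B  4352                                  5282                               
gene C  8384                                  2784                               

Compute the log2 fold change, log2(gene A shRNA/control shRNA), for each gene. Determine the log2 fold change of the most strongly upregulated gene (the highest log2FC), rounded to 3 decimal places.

log2(8391/37840) = -2.173  (gene D)
log2(41191/3065) = 3.748  (gene A)
log2(6561/4694) = 0.483  (gene G)
log2(47.72/64.60) = -0.437  (gene E)
log2(9.635/57.77) = -2.584  (gene F)
log2(2640/16015) = -2.601  (gene H)
log2(5282/4352) = 0.279  (gene B)
log2(2784/8384) = -1.590  (gene C)
gene A is most strongly upregulated.

3.748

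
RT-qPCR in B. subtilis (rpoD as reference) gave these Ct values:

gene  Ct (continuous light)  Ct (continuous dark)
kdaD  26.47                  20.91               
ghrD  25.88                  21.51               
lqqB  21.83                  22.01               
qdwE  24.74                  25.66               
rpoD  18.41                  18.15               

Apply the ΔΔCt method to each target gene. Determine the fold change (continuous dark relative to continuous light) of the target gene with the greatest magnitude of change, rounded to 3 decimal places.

kdaD: ΔΔCt = (20.91−18.15) − (26.47−18.41) = 2.76 − 8.06 = -5.30; fold change = 2^5.30 = 39.397
ghrD: ΔΔCt = (21.51−18.15) − (25.88−18.41) = 3.36 − 7.47 = -4.11; fold change = 2^4.11 = 17.268
lqqB: ΔΔCt = (22.01−18.15) − (21.83−18.41) = 3.86 − 3.42 = 0.44; fold change = 2^-0.44 = 0.737
qdwE: ΔΔCt = (25.66−18.15) − (24.74−18.41) = 7.51 − 6.33 = 1.18; fold change = 2^-1.18 = 0.441
kdaD has the largest |ΔΔCt| = 5.30.

39.397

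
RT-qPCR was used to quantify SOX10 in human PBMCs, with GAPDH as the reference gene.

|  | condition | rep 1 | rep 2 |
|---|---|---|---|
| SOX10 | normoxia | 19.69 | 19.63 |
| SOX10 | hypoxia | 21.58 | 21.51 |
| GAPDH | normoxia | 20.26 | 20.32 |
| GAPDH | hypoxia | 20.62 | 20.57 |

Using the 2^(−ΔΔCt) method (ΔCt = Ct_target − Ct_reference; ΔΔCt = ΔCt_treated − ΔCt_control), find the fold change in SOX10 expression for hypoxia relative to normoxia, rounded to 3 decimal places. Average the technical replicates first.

Mean Ct: SOX10 normoxia 19.660; SOX10 hypoxia 21.545; GAPDH normoxia 20.290; GAPDH hypoxia 20.595
ΔCt(normoxia) = 19.660 − 20.290 = -0.630
ΔCt(hypoxia) = 21.545 − 20.595 = 0.950
ΔΔCt = 0.950 − (-0.630) = 1.580
Fold change = 2^(−1.580) = 0.3345

0.334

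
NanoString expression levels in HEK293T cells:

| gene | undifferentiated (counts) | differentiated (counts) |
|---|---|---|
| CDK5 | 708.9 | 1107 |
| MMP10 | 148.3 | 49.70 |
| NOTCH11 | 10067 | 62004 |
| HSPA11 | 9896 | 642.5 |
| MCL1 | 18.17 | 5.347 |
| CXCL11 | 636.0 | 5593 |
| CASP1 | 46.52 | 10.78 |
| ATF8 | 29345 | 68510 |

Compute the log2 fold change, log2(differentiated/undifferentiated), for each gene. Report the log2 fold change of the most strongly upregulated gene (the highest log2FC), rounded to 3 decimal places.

3.137

log2(1107/708.9) = 0.643  (CDK5)
log2(49.70/148.3) = -1.577  (MMP10)
log2(62004/10067) = 2.623  (NOTCH11)
log2(642.5/9896) = -3.945  (HSPA11)
log2(5.347/18.17) = -1.765  (MCL1)
log2(5593/636.0) = 3.137  (CXCL11)
log2(10.78/46.52) = -2.109  (CASP1)
log2(68510/29345) = 1.223  (ATF8)
CXCL11 is most strongly upregulated.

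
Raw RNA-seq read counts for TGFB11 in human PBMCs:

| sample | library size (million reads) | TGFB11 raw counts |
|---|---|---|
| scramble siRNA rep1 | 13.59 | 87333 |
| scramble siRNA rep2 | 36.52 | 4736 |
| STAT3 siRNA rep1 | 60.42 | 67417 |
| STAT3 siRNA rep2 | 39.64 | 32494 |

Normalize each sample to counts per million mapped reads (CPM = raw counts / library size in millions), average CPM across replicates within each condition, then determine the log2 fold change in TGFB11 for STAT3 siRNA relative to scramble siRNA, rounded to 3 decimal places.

-1.760

CPM(scramble siRNA rep1) = 87333 / 13.59 = 6426.2693
CPM(scramble siRNA rep2) = 4736 / 36.52 = 129.6824
CPM(STAT3 siRNA rep1) = 67417 / 60.42 = 1115.8060
CPM(STAT3 siRNA rep2) = 32494 / 39.64 = 819.7275
mean CPM(scramble siRNA) = 3277.9758; mean CPM(STAT3 siRNA) = 967.7668
Fold change = 967.7668 / 3277.9758 = 0.29523
log2(0.29523) = -1.7601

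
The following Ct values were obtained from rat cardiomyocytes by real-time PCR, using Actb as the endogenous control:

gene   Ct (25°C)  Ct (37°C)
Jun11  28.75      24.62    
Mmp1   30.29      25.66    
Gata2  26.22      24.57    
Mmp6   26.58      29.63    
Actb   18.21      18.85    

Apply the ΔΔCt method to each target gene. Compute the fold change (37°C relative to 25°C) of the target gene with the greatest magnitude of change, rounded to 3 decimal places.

38.586

Jun11: ΔΔCt = (24.62−18.85) − (28.75−18.21) = 5.77 − 10.54 = -4.77; fold change = 2^4.77 = 27.284
Mmp1: ΔΔCt = (25.66−18.85) − (30.29−18.21) = 6.81 − 12.08 = -5.27; fold change = 2^5.27 = 38.586
Gata2: ΔΔCt = (24.57−18.85) − (26.22−18.21) = 5.72 − 8.01 = -2.29; fold change = 2^2.29 = 4.891
Mmp6: ΔΔCt = (29.63−18.85) − (26.58−18.21) = 10.78 − 8.37 = 2.41; fold change = 2^-2.41 = 0.188
Mmp1 has the largest |ΔΔCt| = 5.27.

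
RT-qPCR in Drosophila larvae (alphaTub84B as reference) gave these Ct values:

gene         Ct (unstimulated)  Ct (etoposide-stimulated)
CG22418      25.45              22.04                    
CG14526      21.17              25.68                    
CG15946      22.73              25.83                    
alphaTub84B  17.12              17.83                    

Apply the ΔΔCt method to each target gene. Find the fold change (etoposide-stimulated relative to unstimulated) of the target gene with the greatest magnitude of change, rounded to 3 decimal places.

CG22418: ΔΔCt = (22.04−17.83) − (25.45−17.12) = 4.21 − 8.33 = -4.12; fold change = 2^4.12 = 17.388
CG14526: ΔΔCt = (25.68−17.83) − (21.17−17.12) = 7.85 − 4.05 = 3.80; fold change = 2^-3.80 = 0.072
CG15946: ΔΔCt = (25.83−17.83) − (22.73−17.12) = 8.00 − 5.61 = 2.39; fold change = 2^-2.39 = 0.191
CG22418 has the largest |ΔΔCt| = 4.12.

17.388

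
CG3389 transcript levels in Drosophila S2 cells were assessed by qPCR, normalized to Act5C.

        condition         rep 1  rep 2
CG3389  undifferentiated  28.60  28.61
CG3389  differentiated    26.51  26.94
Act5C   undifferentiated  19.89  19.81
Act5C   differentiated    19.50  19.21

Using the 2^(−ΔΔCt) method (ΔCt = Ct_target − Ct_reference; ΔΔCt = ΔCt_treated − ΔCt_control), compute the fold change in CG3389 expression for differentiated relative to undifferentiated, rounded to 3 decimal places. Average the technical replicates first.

Mean Ct: CG3389 undifferentiated 28.605; CG3389 differentiated 26.725; Act5C undifferentiated 19.850; Act5C differentiated 19.355
ΔCt(undifferentiated) = 28.605 − 19.850 = 8.755
ΔCt(differentiated) = 26.725 − 19.355 = 7.370
ΔΔCt = 7.370 − 8.755 = -1.385
Fold change = 2^(−(-1.385)) = 2^1.385 = 2.6117

2.612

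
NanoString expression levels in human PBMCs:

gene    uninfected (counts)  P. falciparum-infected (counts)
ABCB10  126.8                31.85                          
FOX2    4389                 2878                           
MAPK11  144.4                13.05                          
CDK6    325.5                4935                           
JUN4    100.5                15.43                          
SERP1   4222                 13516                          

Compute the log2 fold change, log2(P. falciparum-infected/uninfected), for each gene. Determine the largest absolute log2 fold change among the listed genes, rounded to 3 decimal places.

log2(31.85/126.8) = -1.993  (ABCB10)
log2(2878/4389) = -0.609  (FOX2)
log2(13.05/144.4) = -3.468  (MAPK11)
log2(4935/325.5) = 3.922  (CDK6)
log2(15.43/100.5) = -2.703  (JUN4)
log2(13516/4222) = 1.679  (SERP1)
The largest magnitude belongs to CDK6.

3.922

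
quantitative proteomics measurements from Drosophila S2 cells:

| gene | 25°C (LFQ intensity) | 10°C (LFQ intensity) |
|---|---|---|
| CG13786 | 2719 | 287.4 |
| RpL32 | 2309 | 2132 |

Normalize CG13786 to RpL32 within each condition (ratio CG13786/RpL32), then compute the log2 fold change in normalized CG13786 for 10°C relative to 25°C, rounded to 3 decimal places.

-3.127

CG13786/RpL32 (25°C) = 2719 / 2309 = 1.1776
CG13786/RpL32 (10°C) = 287.4 / 2132 = 0.1348
Fold change = 0.1348 / 1.1776 = 0.1145
log2(0.1145) = -3.1269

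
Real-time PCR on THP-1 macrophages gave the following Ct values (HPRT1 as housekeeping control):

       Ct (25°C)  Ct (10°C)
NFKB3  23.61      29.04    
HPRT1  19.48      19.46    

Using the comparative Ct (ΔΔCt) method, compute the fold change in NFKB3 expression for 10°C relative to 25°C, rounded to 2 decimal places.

0.02

ΔCt(25°C) = 23.610 − 19.480 = 4.130
ΔCt(10°C) = 29.040 − 19.460 = 9.580
ΔΔCt = 9.580 − 4.130 = 5.450
Fold change = 2^(−5.450) = 0.023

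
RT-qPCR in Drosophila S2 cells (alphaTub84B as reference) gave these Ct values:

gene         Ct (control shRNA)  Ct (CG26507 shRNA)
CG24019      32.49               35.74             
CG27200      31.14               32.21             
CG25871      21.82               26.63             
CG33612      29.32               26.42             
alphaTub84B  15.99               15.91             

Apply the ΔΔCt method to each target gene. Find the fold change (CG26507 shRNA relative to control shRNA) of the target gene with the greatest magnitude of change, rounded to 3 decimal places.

CG24019: ΔΔCt = (35.74−15.91) − (32.49−15.99) = 19.83 − 16.50 = 3.33; fold change = 2^-3.33 = 0.099
CG27200: ΔΔCt = (32.21−15.91) − (31.14−15.99) = 16.30 − 15.15 = 1.15; fold change = 2^-1.15 = 0.451
CG25871: ΔΔCt = (26.63−15.91) − (21.82−15.99) = 10.72 − 5.83 = 4.89; fold change = 2^-4.89 = 0.034
CG33612: ΔΔCt = (26.42−15.91) − (29.32−15.99) = 10.51 − 13.33 = -2.82; fold change = 2^2.82 = 7.062
CG25871 has the largest |ΔΔCt| = 4.89.

0.034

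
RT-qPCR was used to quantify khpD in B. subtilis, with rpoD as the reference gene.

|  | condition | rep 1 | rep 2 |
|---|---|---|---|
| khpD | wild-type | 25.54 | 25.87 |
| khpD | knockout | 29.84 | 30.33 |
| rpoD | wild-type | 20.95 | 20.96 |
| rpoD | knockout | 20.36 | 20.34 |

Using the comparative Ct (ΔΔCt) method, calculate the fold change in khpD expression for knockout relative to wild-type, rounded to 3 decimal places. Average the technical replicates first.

Mean Ct: khpD wild-type 25.705; khpD knockout 30.085; rpoD wild-type 20.955; rpoD knockout 20.350
ΔCt(wild-type) = 25.705 − 20.955 = 4.750
ΔCt(knockout) = 30.085 − 20.350 = 9.735
ΔΔCt = 9.735 − 4.750 = 4.985
Fold change = 2^(−4.985) = 0.0316

0.032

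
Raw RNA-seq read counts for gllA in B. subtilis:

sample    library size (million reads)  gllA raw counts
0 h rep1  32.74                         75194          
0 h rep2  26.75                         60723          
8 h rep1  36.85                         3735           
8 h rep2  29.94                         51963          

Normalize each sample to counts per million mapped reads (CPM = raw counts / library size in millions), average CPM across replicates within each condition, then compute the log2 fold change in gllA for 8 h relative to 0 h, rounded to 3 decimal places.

CPM(0 h rep1) = 75194 / 32.74 = 2296.7013
CPM(0 h rep2) = 60723 / 26.75 = 2270.0187
CPM(8 h rep1) = 3735 / 36.85 = 101.3569
CPM(8 h rep2) = 51963 / 29.94 = 1735.5711
mean CPM(0 h) = 2283.3600; mean CPM(8 h) = 918.4640
Fold change = 918.4640 / 2283.3600 = 0.40224
log2(0.40224) = -1.3139

-1.314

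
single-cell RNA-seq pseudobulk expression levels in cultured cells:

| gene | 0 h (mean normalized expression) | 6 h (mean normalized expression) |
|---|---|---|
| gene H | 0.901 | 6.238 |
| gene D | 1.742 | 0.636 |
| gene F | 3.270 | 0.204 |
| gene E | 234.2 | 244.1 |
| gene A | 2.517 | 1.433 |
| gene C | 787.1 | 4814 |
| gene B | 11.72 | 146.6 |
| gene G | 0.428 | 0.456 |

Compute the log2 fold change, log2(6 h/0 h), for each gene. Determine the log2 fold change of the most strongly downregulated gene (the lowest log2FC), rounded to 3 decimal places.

log2(6.238/0.901) = 2.791  (gene H)
log2(0.636/1.742) = -1.454  (gene D)
log2(0.204/3.270) = -4.003  (gene F)
log2(244.1/234.2) = 0.060  (gene E)
log2(1.433/2.517) = -0.813  (gene A)
log2(4814/787.1) = 2.613  (gene C)
log2(146.6/11.72) = 3.645  (gene B)
log2(0.456/0.428) = 0.091  (gene G)
gene F is most strongly downregulated.

-4.003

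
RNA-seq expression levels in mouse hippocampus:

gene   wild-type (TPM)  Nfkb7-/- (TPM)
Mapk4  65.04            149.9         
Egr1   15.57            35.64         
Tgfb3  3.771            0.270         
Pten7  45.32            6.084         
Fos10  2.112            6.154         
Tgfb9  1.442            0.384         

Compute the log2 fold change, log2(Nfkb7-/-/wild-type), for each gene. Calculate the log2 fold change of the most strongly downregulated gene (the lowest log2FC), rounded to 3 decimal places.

log2(149.9/65.04) = 1.205  (Mapk4)
log2(35.64/15.57) = 1.195  (Egr1)
log2(0.270/3.771) = -3.804  (Tgfb3)
log2(6.084/45.32) = -2.897  (Pten7)
log2(6.154/2.112) = 1.543  (Fos10)
log2(0.384/1.442) = -1.909  (Tgfb9)
Tgfb3 is most strongly downregulated.

-3.804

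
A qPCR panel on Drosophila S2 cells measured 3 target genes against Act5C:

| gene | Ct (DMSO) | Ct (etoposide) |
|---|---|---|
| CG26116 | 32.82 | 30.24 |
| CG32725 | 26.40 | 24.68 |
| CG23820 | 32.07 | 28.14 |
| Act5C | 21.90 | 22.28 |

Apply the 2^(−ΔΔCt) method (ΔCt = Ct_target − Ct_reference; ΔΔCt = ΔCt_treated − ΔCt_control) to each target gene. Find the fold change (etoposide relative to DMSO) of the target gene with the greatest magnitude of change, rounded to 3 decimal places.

19.835

CG26116: ΔΔCt = (30.24−22.28) − (32.82−21.90) = 7.96 − 10.92 = -2.96; fold change = 2^2.96 = 7.781
CG32725: ΔΔCt = (24.68−22.28) − (26.40−21.90) = 2.40 − 4.50 = -2.10; fold change = 2^2.10 = 4.287
CG23820: ΔΔCt = (28.14−22.28) − (32.07−21.90) = 5.86 − 10.17 = -4.31; fold change = 2^4.31 = 19.835
CG23820 has the largest |ΔΔCt| = 4.31.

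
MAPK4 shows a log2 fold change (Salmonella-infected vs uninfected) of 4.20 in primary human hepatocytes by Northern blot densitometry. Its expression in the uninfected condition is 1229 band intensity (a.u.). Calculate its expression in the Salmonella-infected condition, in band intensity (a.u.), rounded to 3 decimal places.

22588.004

Fold change = 2^(4.20) = 18.3792
Salmonella-infected expression = 1229 × 18.3792 = 22588.004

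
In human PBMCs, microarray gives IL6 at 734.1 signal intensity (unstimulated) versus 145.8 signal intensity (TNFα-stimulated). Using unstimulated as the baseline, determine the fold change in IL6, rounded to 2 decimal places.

0.20

Fold change = 145.8 / 734.1 = 0.199
IL6 is downregulated.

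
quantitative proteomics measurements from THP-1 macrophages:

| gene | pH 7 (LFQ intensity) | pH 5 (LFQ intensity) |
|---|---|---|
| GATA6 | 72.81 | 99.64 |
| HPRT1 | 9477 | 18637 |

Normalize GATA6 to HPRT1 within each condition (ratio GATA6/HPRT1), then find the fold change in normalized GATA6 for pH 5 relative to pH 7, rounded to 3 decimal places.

GATA6/HPRT1 (pH 7) = 72.81 / 9477 = 0.0076828
GATA6/HPRT1 (pH 5) = 99.64 / 18637 = 0.0053464
Fold change = 0.0053464 / 0.0076828 = 0.6959

0.696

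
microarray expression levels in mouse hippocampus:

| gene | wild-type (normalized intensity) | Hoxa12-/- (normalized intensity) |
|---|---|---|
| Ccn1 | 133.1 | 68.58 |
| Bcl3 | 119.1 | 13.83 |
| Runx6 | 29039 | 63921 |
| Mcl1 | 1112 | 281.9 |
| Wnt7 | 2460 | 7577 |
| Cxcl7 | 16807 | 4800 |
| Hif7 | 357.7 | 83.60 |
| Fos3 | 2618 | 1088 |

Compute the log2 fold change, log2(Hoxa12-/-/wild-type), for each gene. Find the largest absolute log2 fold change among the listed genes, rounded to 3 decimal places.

log2(68.58/133.1) = -0.957  (Ccn1)
log2(13.83/119.1) = -3.106  (Bcl3)
log2(63921/29039) = 1.138  (Runx6)
log2(281.9/1112) = -1.980  (Mcl1)
log2(7577/2460) = 1.623  (Wnt7)
log2(4800/16807) = -1.808  (Cxcl7)
log2(83.60/357.7) = -2.097  (Hif7)
log2(1088/2618) = -1.267  (Fos3)
The largest magnitude belongs to Bcl3.

3.106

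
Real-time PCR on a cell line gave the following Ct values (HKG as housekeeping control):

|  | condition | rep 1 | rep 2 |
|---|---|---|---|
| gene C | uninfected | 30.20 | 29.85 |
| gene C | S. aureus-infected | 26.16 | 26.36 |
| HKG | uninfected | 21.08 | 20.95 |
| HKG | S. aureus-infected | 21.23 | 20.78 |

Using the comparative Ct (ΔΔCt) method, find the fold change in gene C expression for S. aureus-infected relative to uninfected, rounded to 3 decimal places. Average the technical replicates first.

Mean Ct: gene C uninfected 30.025; gene C S. aureus-infected 26.260; HKG uninfected 21.015; HKG S. aureus-infected 21.005
ΔCt(uninfected) = 30.025 − 21.015 = 9.010
ΔCt(S. aureus-infected) = 26.260 − 21.005 = 5.255
ΔΔCt = 5.255 − 9.010 = -3.755
Fold change = 2^(−(-3.755)) = 2^3.755 = 13.5011

13.501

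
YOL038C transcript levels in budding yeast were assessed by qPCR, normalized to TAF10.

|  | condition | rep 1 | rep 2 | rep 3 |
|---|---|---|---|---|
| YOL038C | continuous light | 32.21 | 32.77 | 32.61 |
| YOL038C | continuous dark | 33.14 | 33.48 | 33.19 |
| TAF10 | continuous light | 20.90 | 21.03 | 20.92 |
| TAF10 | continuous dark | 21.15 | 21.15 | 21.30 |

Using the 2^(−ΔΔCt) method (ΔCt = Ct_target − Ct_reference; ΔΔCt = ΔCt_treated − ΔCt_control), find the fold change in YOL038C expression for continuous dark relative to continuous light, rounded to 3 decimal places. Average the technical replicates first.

Mean Ct: YOL038C continuous light 32.530; YOL038C continuous dark 33.270; TAF10 continuous light 20.950; TAF10 continuous dark 21.200
ΔCt(continuous light) = 32.530 − 20.950 = 11.580
ΔCt(continuous dark) = 33.270 − 21.200 = 12.070
ΔΔCt = 12.070 − 11.580 = 0.490
Fold change = 2^(−0.490) = 0.7120

0.712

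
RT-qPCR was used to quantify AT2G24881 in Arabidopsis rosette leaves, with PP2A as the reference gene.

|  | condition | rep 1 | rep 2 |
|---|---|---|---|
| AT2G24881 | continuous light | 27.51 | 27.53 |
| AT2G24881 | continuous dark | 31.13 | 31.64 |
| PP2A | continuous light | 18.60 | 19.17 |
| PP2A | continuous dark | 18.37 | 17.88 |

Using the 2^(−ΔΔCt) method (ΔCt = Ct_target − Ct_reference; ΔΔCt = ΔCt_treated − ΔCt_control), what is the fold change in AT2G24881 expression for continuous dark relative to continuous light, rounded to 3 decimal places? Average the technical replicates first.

0.041

Mean Ct: AT2G24881 continuous light 27.520; AT2G24881 continuous dark 31.385; PP2A continuous light 18.885; PP2A continuous dark 18.125
ΔCt(continuous light) = 27.520 − 18.885 = 8.635
ΔCt(continuous dark) = 31.385 − 18.125 = 13.260
ΔΔCt = 13.260 − 8.635 = 4.625
Fold change = 2^(−4.625) = 0.0405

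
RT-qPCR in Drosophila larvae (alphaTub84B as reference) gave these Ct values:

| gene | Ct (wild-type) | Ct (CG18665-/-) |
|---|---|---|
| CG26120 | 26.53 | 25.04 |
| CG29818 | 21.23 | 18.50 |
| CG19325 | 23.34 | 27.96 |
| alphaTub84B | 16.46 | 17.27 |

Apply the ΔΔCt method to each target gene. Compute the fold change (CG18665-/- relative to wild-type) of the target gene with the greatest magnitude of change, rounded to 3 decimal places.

0.071

CG26120: ΔΔCt = (25.04−17.27) − (26.53−16.46) = 7.77 − 10.07 = -2.30; fold change = 2^2.30 = 4.925
CG29818: ΔΔCt = (18.50−17.27) − (21.23−16.46) = 1.23 − 4.77 = -3.54; fold change = 2^3.54 = 11.632
CG19325: ΔΔCt = (27.96−17.27) − (23.34−16.46) = 10.69 − 6.88 = 3.81; fold change = 2^-3.81 = 0.071
CG19325 has the largest |ΔΔCt| = 3.81.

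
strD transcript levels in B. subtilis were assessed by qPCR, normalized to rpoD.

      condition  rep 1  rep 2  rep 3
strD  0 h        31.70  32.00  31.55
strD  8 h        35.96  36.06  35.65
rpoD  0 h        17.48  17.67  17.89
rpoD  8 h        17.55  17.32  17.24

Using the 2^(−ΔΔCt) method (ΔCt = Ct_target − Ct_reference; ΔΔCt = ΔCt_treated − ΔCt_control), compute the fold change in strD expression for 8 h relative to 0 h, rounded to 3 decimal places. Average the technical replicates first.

Mean Ct: strD 0 h 31.750; strD 8 h 35.890; rpoD 0 h 17.680; rpoD 8 h 17.370
ΔCt(0 h) = 31.750 − 17.680 = 14.070
ΔCt(8 h) = 35.890 − 17.370 = 18.520
ΔΔCt = 18.520 − 14.070 = 4.450
Fold change = 2^(−4.450) = 0.0458

0.046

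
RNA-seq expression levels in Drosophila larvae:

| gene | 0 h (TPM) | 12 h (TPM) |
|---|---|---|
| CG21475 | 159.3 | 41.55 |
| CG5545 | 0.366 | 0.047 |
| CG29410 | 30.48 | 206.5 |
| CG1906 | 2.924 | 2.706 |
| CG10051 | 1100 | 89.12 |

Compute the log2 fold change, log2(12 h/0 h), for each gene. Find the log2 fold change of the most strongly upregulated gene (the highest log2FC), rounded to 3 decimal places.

log2(41.55/159.3) = -1.939  (CG21475)
log2(0.047/0.366) = -2.961  (CG5545)
log2(206.5/30.48) = 2.760  (CG29410)
log2(2.706/2.924) = -0.112  (CG1906)
log2(89.12/1100) = -3.626  (CG10051)
CG29410 is most strongly upregulated.

2.760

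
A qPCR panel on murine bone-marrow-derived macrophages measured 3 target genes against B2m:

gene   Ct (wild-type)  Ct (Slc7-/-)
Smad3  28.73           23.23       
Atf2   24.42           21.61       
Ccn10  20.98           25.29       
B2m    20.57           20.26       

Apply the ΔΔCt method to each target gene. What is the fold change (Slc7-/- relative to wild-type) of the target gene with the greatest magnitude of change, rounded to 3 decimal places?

36.504

Smad3: ΔΔCt = (23.23−20.26) − (28.73−20.57) = 2.97 − 8.16 = -5.19; fold change = 2^5.19 = 36.504
Atf2: ΔΔCt = (21.61−20.26) − (24.42−20.57) = 1.35 − 3.85 = -2.50; fold change = 2^2.50 = 5.657
Ccn10: ΔΔCt = (25.29−20.26) − (20.98−20.57) = 5.03 − 0.41 = 4.62; fold change = 2^-4.62 = 0.041
Smad3 has the largest |ΔΔCt| = 5.19.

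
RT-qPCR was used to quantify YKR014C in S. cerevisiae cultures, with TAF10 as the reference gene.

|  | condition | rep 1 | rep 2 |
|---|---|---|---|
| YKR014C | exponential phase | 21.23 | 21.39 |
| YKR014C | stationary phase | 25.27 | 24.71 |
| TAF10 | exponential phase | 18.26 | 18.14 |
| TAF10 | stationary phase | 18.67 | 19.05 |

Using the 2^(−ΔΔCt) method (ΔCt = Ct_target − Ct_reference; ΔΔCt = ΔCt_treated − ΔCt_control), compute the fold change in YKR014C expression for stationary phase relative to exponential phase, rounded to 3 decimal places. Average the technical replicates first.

0.123

Mean Ct: YKR014C exponential phase 21.310; YKR014C stationary phase 24.990; TAF10 exponential phase 18.200; TAF10 stationary phase 18.860
ΔCt(exponential phase) = 21.310 − 18.200 = 3.110
ΔCt(stationary phase) = 24.990 − 18.860 = 6.130
ΔΔCt = 6.130 − 3.110 = 3.020
Fold change = 2^(−3.020) = 0.1233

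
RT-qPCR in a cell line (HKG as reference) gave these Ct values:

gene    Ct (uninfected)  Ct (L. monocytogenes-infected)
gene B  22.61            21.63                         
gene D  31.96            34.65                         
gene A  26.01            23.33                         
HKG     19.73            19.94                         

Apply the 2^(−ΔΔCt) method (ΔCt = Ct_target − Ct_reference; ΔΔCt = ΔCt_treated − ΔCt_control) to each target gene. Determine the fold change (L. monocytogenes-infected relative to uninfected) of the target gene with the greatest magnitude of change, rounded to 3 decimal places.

gene B: ΔΔCt = (21.63−19.94) − (22.61−19.73) = 1.69 − 2.88 = -1.19; fold change = 2^1.19 = 2.282
gene D: ΔΔCt = (34.65−19.94) − (31.96−19.73) = 14.71 − 12.23 = 2.48; fold change = 2^-2.48 = 0.179
gene A: ΔΔCt = (23.33−19.94) − (26.01−19.73) = 3.39 − 6.28 = -2.89; fold change = 2^2.89 = 7.413
gene A has the largest |ΔΔCt| = 2.89.

7.413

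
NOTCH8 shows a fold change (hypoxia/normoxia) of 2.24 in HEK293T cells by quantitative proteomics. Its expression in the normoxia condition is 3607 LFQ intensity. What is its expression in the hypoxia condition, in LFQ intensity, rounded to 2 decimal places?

8079.68

hypoxia expression = 3607 × 2.24 = 8079.68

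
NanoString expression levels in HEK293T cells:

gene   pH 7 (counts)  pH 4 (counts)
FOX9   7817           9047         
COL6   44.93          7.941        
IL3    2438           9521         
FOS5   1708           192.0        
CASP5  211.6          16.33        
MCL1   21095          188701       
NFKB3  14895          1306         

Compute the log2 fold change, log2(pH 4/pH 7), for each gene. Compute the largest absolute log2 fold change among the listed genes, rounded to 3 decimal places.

log2(9047/7817) = 0.211  (FOX9)
log2(7.941/44.93) = -2.500  (COL6)
log2(9521/2438) = 1.965  (IL3)
log2(192.0/1708) = -3.153  (FOS5)
log2(16.33/211.6) = -3.696  (CASP5)
log2(188701/21095) = 3.161  (MCL1)
log2(1306/14895) = -3.512  (NFKB3)
The largest magnitude belongs to CASP5.

3.696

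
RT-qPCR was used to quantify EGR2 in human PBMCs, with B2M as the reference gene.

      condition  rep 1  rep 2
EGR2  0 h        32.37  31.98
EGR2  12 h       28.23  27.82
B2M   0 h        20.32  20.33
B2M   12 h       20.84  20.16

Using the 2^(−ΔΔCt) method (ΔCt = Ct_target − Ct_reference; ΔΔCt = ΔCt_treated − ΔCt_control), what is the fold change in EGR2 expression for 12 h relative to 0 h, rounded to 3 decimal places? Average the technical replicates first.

Mean Ct: EGR2 0 h 32.175; EGR2 12 h 28.025; B2M 0 h 20.325; B2M 12 h 20.500
ΔCt(0 h) = 32.175 − 20.325 = 11.850
ΔCt(12 h) = 28.025 − 20.500 = 7.525
ΔΔCt = 7.525 − 11.850 = -4.325
Fold change = 2^(−(-4.325)) = 2^4.325 = 20.0426

20.043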